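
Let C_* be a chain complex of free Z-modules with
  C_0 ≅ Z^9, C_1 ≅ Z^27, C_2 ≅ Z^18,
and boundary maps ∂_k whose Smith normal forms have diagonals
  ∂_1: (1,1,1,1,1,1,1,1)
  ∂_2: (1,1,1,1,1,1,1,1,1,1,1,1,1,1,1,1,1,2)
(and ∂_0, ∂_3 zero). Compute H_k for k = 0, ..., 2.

H_0 = Z,  H_1 = Z × Z/2,  H_2 = 0.

H_0: b_0 = 9 − 0 − 8 = 1; torsion from ∂_1 factors > 1: none. So H_0 = Z.
H_1: b_1 = 27 − 8 − 18 = 1; torsion from ∂_2 factors > 1: [2]. So H_1 = Z × Z/2.
H_2: b_2 = 18 − 18 − 0 = 0; torsion from ∂_3 factors > 1: none. So H_2 = 0.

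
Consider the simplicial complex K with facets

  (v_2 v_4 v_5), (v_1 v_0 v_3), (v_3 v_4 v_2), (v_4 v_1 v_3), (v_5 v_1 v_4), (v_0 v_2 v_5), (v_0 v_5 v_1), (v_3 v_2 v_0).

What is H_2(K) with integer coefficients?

H_2 = Z.

Fix the vertex order v_0 < v_1 < v_2 < v_3 < v_4 < v_5 and write every simplex with vertices in increasing order. Then dim K = 2 and the simplices of K are:

  0-simplices (6): [v_0], [v_1], [v_2], [v_3], [v_4], [v_5]
  1-simplices (12): [v_0,v_1], [v_0,v_2], [v_0,v_3], [v_0,v_5], [v_1,v_3], [v_1,v_4], [v_1,v_5], [v_2,v_3], [v_2,v_4], [v_2,v_5], [v_3,v_4], [v_4,v_5]
  2-simplices (8): [v_0,v_1,v_3], [v_0,v_1,v_5], [v_0,v_2,v_3], [v_0,v_2,v_5], [v_1,v_3,v_4], [v_1,v_4,v_5], [v_2,v_3,v_4], [v_2,v_4,v_5]

Hence C_0 ≅ Z^6, C_1 ≅ Z^12, C_2 ≅ Z^8.

Boundary ∂_1: C_1 → C_0 sends each edge [p,q] (with p < q) to q − p.
The resulting 6×12 matrix has rank 5, and its Smith normal form has invariant factors (1,1,1,1,1).

∂_2: C_2 → C_1 sends each 2-simplex [p,q,r] to [q,r] − [p,r] + [p,q]. For instance
  ∂[v_0,v_1,v_3] = [v_1,v_3] − [v_0,v_3] + [v_0,v_1],
  ∂[v_2,v_4,v_5] = [v_4,v_5] − [v_2,v_5] + [v_2,v_4].
The resulting 12×8 matrix has rank 7, and its Smith normal form has invariant factors (1,1,1,1,1,1,1).

Reading off H_k = ker ∂_k / im ∂_{k+1}:

  H_2: rank ker ∂_2 − rank ∂_3 = (8 − 7) − 0 = 1, and there is no ∂_3, so H_2 ≅ Z.

(K is a triangulation of the 2-sphere S^2.)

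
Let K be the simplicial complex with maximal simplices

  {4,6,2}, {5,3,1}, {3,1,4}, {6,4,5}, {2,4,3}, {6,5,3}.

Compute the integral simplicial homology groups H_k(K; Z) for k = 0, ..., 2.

Order the vertices as 1 < 2 < 3 < 4 < 5 < 6. Listing each simplex with vertices in this order, K has dimension 2 with simplices:

  0-simplices (6): [1], [2], [3], [4], [5], [6]
  1-simplices (12): [1,3], [1,4], [1,5], [2,3], [2,4], [2,6], [3,4], [3,5], [3,6], [4,5], [4,6], [5,6]
  2-simplices (6): [1,3,4], [1,3,5], [2,3,4], [2,4,6], [3,5,6], [4,5,6]

giving chain groups C_0 ≅ Z^6, C_1 ≅ Z^12, C_2 ≅ Z^6.

The boundary map ∂_1: C_1 → C_0 sends each edge [p,q] (with p < q) to q − p.
The resulting 6×12 matrix has rank 5, and its Smith normal form has invariant factors (1,1,1,1,1).

∂_2: C_2 → C_1 sends each 2-simplex [p,q,r] to [q,r] − [p,r] + [p,q]. For instance
  ∂[2,4,6] = [4,6] − [2,6] + [2,4],
  ∂[2,3,4] = [3,4] − [2,4] + [2,3].
The resulting 12×6 matrix has rank 6, and its Smith normal form has invariant factors (1,1,1,1,1,1).

Now H_k = ker ∂_k / im ∂_{k+1}, so:

  H_0: rank C_0 − rank ∂_1 = 6 − 5 = 1, and the invariant factors of ∂_1 are all 1, so H_0 ≅ Z.
  H_1: rank ker ∂_1 − rank ∂_2 = (12 − 5) − 6 = 1, and the invariant factors of ∂_2 are all 1, so H_1 ≅ Z.
  H_2: rank ker ∂_2 − rank ∂_3 = (6 − 6) − 0 = 0, and there is no ∂_3, so H_2 ≅ 0.

As a check, the Euler characteristic is 6 − 12 + 6 = 0, which agrees with 1 − 1 + 0 = 0.

H_0 ≅ Z,  H_1 ≅ Z,  H_2 = 0.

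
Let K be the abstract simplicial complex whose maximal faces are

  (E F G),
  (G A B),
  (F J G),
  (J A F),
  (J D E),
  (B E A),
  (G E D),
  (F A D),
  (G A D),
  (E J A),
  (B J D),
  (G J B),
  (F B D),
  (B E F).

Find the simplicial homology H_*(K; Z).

H_0 ≅ Z,  H_1 ≅ Z^2,  H_2 ≅ Z.

K has 7 vertices, 21 edges, 14 triangles.
rank ∂_0 = 0, rank ∂_1 = 6 ⇒ b_0 = 7 − 0 − 6 = 1; all invariant factors of ∂_1 are 1 so no torsion. So H_0 = Z.
rank ∂_1 = 6, rank ∂_2 = 13 ⇒ b_1 = 21 − 6 − 13 = 2; all invariant factors of ∂_2 are 1 so no torsion. So H_1 = Z^2.
rank ∂_2 = 13, rank ∂_3 = 0 ⇒ b_2 = 14 − 13 − 0 = 1. So H_2 = Z.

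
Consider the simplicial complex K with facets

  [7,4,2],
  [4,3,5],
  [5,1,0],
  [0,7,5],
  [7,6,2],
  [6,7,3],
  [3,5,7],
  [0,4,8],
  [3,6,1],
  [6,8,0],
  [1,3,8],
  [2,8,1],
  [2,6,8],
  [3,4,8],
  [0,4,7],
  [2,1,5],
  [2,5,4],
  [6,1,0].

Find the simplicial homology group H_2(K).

Order the vertices as 0 < 1 < 2 < 3 < 4 < 5 < 6 < 7 < 8. Listing each simplex with vertices in this order, K has dimension 2 with simplices:

  0-simplices (9): [0], [1], [2], [3], [4], [5], [6], [7], [8]
  1-simplices (27): (27 of them)
  2-simplices (18): [0,1,5], [0,1,6], [0,4,7], [0,4,8], [0,5,7], [0,6,8], [1,2,5], [1,2,8], [1,3,6], [1,3,8], [2,4,5], [2,4,7], [2,6,7], [2,6,8], [3,4,5], [3,4,8], [3,5,7], [3,6,7]

giving chain groups C_0 ≅ Z^9, C_1 ≅ Z^27, C_2 ≅ Z^18.

The boundary map ∂_1: C_1 → C_0 sends each edge [p,q] (with p < q) to q − p.
As a 9×27 matrix over Z this has rank 8, with invariant factors (1,1,1,1,1,1,1,1).

The boundary map ∂_2: C_2 → C_1 acts by ∂[p,q,r] = [q,r] − [p,r] + [p,q]. For instance
  ∂[2,4,5] = [4,5] − [2,5] + [2,4],
  ∂[2,6,7] = [6,7] − [2,7] + [2,6].
This gives a 27×18 integer matrix of rank 18; reducing to Smith normal form yields diagonal entries (1,1,1,1,1,1,1,1,1,1,1,1,1,1,1,1,1,2).

Computing H_k = (kernel of ∂_k) / (image of ∂_{k+1}):

  H_2: rank ker ∂_2 − rank ∂_3 = (18 − 18) − 0 = 0, and there is no ∂_3, so H_2 ≅ 0.

(K is a triangulation of the Klein bottle.)

H_2 ≅ 0.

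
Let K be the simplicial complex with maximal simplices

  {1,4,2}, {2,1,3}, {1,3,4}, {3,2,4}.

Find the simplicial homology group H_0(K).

H_0 = Z.

We work with the vertex ordering 1 < 2 < 3 < 4. The simplices of K, each written with vertices in increasing order, are:

  0-simplices (4): [1], [2], [3], [4]
  1-simplices (6): [1,2], [1,3], [1,4], [2,3], [2,4], [3,4]
  2-simplices (4): [1,2,3], [1,2,4], [1,3,4], [2,3,4]

giving chain groups C_0 ≅ Z^4, C_1 ≅ Z^6, C_2 ≅ Z^4.

Boundary ∂_1: C_1 → C_0 maps an edge to its endpoints' difference, ∂[p,q] = q − p.
The 4×6 boundary matrix has rank 3 and Smith normal form diag(1,1,1).

Boundary ∂_2: C_2 → C_1 maps a triangle to the signed sum of its edges. For instance
  ∂[1,2,4] = [2,4] − [1,4] + [1,2],
  ∂[1,3,4] = [3,4] − [1,4] + [1,3].
The 6×4 boundary matrix has rank 3 and Smith normal form diag(1,1,1).

From H_k ≅ ker(∂_k) / im(∂_{k+1}) we obtain:

  H_0: rank C_0 − rank ∂_1 = 4 − 3 = 1, and the invariant factors of ∂_1 are all 1, so H_0 ≅ Z.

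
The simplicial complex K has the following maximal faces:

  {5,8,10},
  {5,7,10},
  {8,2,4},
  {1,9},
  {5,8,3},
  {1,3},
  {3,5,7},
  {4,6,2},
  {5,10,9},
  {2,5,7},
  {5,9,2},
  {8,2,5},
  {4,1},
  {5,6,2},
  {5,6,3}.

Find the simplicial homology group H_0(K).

H_0 = Z.

Order the vertices as 1 < 2 < 3 < 4 < 5 < 6 < 7 < 8 < 9 < 10. Listing each simplex with vertices in this order, K has dimension 2 with simplices:

  0-simplices (10): [1], [2], [3], [4], [5], [6], [7], [8], [9], [10]
  1-simplices (23): (23 of them)
  2-simplices (12): [2,4,6], [2,4,8], [2,5,6], [2,5,7], [2,5,8], [2,5,9], [3,5,6], [3,5,7], [3,5,8], [5,7,10], [5,8,10], [5,9,10]

Hence C_0 ≅ Z^10, C_1 ≅ Z^23, C_2 ≅ Z^12.

∂_1: C_1 → C_0 maps an edge to its endpoints' difference, ∂[p,q] = q − p. For instance
  ∂[2,5] = [5] − [2].
As a 10×23 matrix over Z this has rank 9, with invariant factors (1,1,1,1,1,1,1,1,1).

Boundary ∂_2: C_2 → C_1 sends each 2-simplex [p,q,r] to [q,r] − [p,r] + [p,q]. For instance
  ∂[2,5,7] = [5,7] − [2,7] + [2,5],
  ∂[5,7,10] = [7,10] − [5,10] + [5,7].
As a 23×12 matrix over Z this has rank 12, with invariant factors (1,1,1,1,1,1,1,1,1,1,1,1).

Reading off H_k = ker ∂_k / im ∂_{k+1}:

  H_0: rank C_0 − rank ∂_1 = 10 − 9 = 1, and the invariant factors of ∂_1 are all 1, so H_0 ≅ Z.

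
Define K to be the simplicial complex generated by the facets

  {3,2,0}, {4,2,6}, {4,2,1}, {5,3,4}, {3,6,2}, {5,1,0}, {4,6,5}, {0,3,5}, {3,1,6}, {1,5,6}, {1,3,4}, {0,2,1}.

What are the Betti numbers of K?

b_0 = 1, b_1 = 0, b_2 = 0.

Take the total order 0 < 1 < 2 < 3 < 4 < 5 < 6 on the vertex set. Then K (dimension 2) consists of the simplices:

  0-simplices (7): [0], [1], [2], [3], [4], [5], [6]
  1-simplices (18): [0,1], [0,2], [0,3], [0,5], [1,2], [1,3], [1,4], [1,5], [1,6], [2,3], [2,4], [2,6], [3,4], [3,5], [3,6], [4,5], [4,6], [5,6]
  2-simplices (12): [0,1,2], [0,1,5], [0,2,3], [0,3,5], [1,2,4], [1,3,4], [1,3,6], [1,5,6], [2,3,6], [2,4,6], [3,4,5], [4,5,6]

giving chain groups C_0 ≅ Z^7, C_1 ≅ Z^18, C_2 ≅ Z^12.

Boundary ∂_1: C_1 → C_0 is given by ∂[p,q] = [q] − [p]. For instance
  ∂[0,2] = [2] − [0].
The 7×18 boundary matrix has rank 6 and Smith normal form diag(1,1,1,1,1,1).

∂_2: C_2 → C_1 sends each 2-simplex [p,q,r] to [q,r] − [p,r] + [p,q]. For instance
  ∂[2,4,6] = [4,6] − [2,6] + [2,4],
  ∂[4,5,6] = [5,6] − [4,6] + [4,5].
The 18×12 boundary matrix has rank 12 and Smith normal form diag(1,1,1,1,1,1,1,1,1,1,1,2).

Reading off H_k = ker ∂_k / im ∂_{k+1}:

  H_0: rank C_0 − rank ∂_1 = 7 − 6 = 1, and the invariant factors of ∂_1 are all 1, so H_0 = Z.
  H_1: rank ker ∂_1 − rank ∂_2 = (18 − 6) − 12 = 0, and ∂_2 has invariant factor 2 > 1, so H_1 = Z/2Z.
  H_2: rank ker ∂_2 − rank ∂_3 = (12 − 12) − 0 = 0, and there is no ∂_3, so H_2 = 0.

As a check, the Euler characteristic is 7 − 18 + 12 = 1, which agrees with 1 − 0 + 0 = 1.

Hence the Betti numbers are b_0 = 1, b_1 = 0, b_2 = 0.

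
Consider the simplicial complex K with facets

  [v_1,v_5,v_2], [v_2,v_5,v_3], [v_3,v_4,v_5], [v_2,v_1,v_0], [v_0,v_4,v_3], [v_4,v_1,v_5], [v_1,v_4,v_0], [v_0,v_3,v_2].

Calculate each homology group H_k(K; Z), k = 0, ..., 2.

Fix the vertex order v_0 < v_1 < v_2 < v_3 < v_4 < v_5 and write every simplex with vertices in increasing order. Then dim K = 2 and the simplices of K are:

  0-simplices (6): [v_0], [v_1], [v_2], [v_3], [v_4], [v_5]
  1-simplices (12): [v_0,v_1], [v_0,v_2], [v_0,v_3], [v_0,v_4], [v_1,v_2], [v_1,v_4], [v_1,v_5], [v_2,v_3], [v_2,v_5], [v_3,v_4], [v_3,v_5], [v_4,v_5]
  2-simplices (8): [v_0,v_1,v_2], [v_0,v_1,v_4], [v_0,v_2,v_3], [v_0,v_3,v_4], [v_1,v_2,v_5], [v_1,v_4,v_5], [v_2,v_3,v_5], [v_3,v_4,v_5]

Hence C_0 ≅ Z^6, C_1 ≅ Z^12, C_2 ≅ Z^8.

∂_1: C_1 → C_0 is given by ∂[p,q] = [q] − [p].
The 6×12 boundary matrix has rank 5 and Smith normal form diag(1,1,1,1,1).

∂_2: C_2 → C_1 sends each 2-simplex [p,q,r] to [q,r] − [p,r] + [p,q]. For instance
  ∂[v_0,v_1,v_2] = [v_1,v_2] − [v_0,v_2] + [v_0,v_1],
  ∂[v_0,v_3,v_4] = [v_3,v_4] − [v_0,v_4] + [v_0,v_3].
The resulting 12×8 matrix has rank 7, and its Smith normal form has invariant factors (1,1,1,1,1,1,1).

Now H_k = ker ∂_k / im ∂_{k+1}, so:

  H_0: rank C_0 − rank ∂_1 = 6 − 5 = 1, and the invariant factors of ∂_1 are all 1, so H_0 ≅ Z.
  H_1: rank ker ∂_1 − rank ∂_2 = (12 − 5) − 7 = 0, and the invariant factors of ∂_2 are all 1, so H_1 ≅ 0.
  H_2: rank ker ∂_2 − rank ∂_3 = (8 − 7) − 0 = 1, and there is no ∂_3, so H_2 ≅ Z.

(K is a triangulation of the 2-sphere S^2.)

H_0 ≅ Z,  H_1 = 0,  H_2 ≅ Z.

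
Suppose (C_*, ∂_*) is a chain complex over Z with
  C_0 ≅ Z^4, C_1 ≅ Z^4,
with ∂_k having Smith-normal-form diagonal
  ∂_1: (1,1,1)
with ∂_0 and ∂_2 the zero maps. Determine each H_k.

H_0: b_0 = 4 − 0 − 3 = 1; torsion from ∂_1 factors > 1: none. So H_0 = Z.
H_1: b_1 = 4 − 3 − 0 = 1; torsion from ∂_2 factors > 1: none. So H_1 = Z.

H_0 = Z,  H_1 = Z.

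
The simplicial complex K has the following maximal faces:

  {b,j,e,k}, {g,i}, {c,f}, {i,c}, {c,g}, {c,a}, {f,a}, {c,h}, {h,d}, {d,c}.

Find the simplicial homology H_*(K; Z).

H_0 ≅ Z^2,  H_1 ≅ Z^3,  H_2 = 0,  H_3 = 0.

Take the total order a < b < c < d < e < f < g < h < i < j < k on the vertex set. Then K (dimension 3) consists of the simplices:

  0-simplices (11): a, b, c, d, e, f, g, h, i, j, k
  1-simplices (15): ac, af, be, bj, bk, cd, cf, cg, ch, ci, dh, ej, ek, gi, jk
  2-simplices (4): bej, bek, bjk, ejk
  3-simplices (1): bejk

Hence C_0 ≅ Z^11, C_1 ≅ Z^15, C_2 ≅ Z^4, C_3 ≅ Z^1.

The boundary map ∂_1: C_1 → C_0 is given by ∂[p,q] = [q] − [p].
The resulting 11×15 matrix has rank 9, and its Smith normal form has invariant factors (1,1,1,1,1,1,1,1,1).

Boundary ∂_2: C_2 → C_1 acts by ∂[p,q,r] = [q,r] − [p,r] + [p,q]. For instance
  ∂bek = ek − bk + be,
  ∂bjk = jk − bk + bj.
The 15×4 boundary matrix has rank 3 and Smith normal form diag(1,1,1).

The boundary map ∂_3: C_3 → C_2 sends each 3-simplex σ to the alternating sum Σ_i (−1)^i (σ with its i-th vertex removed). For instance
  ∂bejk = ejk − bjk + bek − bej.
This gives a 4×1 integer matrix of rank 1; reducing to Smith normal form yields diagonal entries (1).

From H_k ≅ ker(∂_k) / im(∂_{k+1}) we obtain:

  H_0: rank C_0 − rank ∂_1 = 11 − 9 = 2, and the invariant factors of ∂_1 are all 1, so H_0 = Z^2.
  H_1: rank ker ∂_1 − rank ∂_2 = (15 − 9) − 3 = 3, and the invariant factors of ∂_2 are all 1, so H_1 = Z^3.
  H_2: rank ker ∂_2 − rank ∂_3 = (4 − 3) − 1 = 0, and the invariant factors of ∂_3 are all 1, so H_2 = 0.
  H_3: rank ker ∂_3 − rank ∂_4 = (1 − 1) − 0 = 0, and there is no ∂_4, so H_3 = 0.

As a check, the Euler characteristic is 11 − 15 + 4 − 1 = -1, which agrees with 2 − 3 + 0 − 0 = -1.
(K is a triangulation of the disjoint union of the 3-simplex and a wedge of 3 circles.)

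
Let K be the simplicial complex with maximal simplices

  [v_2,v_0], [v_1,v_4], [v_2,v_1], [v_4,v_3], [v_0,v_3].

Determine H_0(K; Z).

We work with the vertex ordering v_0 < v_1 < v_2 < v_3 < v_4. The simplices of K, each written with vertices in increasing order, are:

  0-simplices (5): [v_0], [v_1], [v_2], [v_3], [v_4]
  1-simplices (5): [v_0,v_2], [v_0,v_3], [v_1,v_2], [v_1,v_4], [v_3,v_4]

giving chain groups C_0 ≅ Z^5, C_1 ≅ Z^5.

∂_1: C_1 → C_0 is given by ∂[p,q] = [q] − [p].
This gives a 5×5 integer matrix of rank 4; reducing to Smith normal form yields diagonal entries (1,1,1,1).

Now H_k = ker ∂_k / im ∂_{k+1}, so:

  H_0: rank C_0 − rank ∂_1 = 5 − 4 = 1, and the invariant factors of ∂_1 are all 1, so H_0 = Z.

(K is a triangulation of the circle S^1.)

H_0 = Z.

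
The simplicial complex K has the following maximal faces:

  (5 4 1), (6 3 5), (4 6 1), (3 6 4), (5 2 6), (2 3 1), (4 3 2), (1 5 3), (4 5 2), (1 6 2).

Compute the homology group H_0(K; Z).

Fix the vertex order 1 < 2 < 3 < 4 < 5 < 6 and write every simplex with vertices in increasing order. Then dim K = 2 and the simplices of K are:

  0-simplices (6): [1], [2], [3], [4], [5], [6]
  1-simplices (15): [1,2], [1,3], [1,4], [1,5], [1,6], [2,3], [2,4], [2,5], [2,6], [3,4], [3,5], [3,6], [4,5], [4,6], [5,6]
  2-simplices (10): [1,2,3], [1,2,6], [1,3,5], [1,4,5], [1,4,6], [2,3,4], [2,4,5], [2,5,6], [3,4,6], [3,5,6]

giving chain groups C_0 ≅ Z^6, C_1 ≅ Z^15, C_2 ≅ Z^10.

∂_1: C_1 → C_0 sends each edge [p,q] (with p < q) to q − p.
This gives a 6×15 integer matrix of rank 5; reducing to Smith normal form yields diagonal entries (1,1,1,1,1).

Boundary ∂_2: C_2 → C_1 acts by ∂[p,q,r] = [q,r] − [p,r] + [p,q]. For instance
  ∂[1,4,6] = [4,6] − [1,6] + [1,4],
  ∂[1,2,6] = [2,6] − [1,6] + [1,2].
This gives a 15×10 integer matrix of rank 10; reducing to Smith normal form yields diagonal entries (1,1,1,1,1,1,1,1,1,2).

Computing H_k = (kernel of ∂_k) / (image of ∂_{k+1}):

  H_0: rank C_0 − rank ∂_1 = 6 − 5 = 1, and the invariant factors of ∂_1 are all 1, so H_0 = Z.

H_0 ≅ Z.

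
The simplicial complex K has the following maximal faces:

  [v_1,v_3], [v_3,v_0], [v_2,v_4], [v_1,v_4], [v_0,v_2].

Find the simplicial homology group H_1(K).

Take the total order v_0 < v_1 < v_2 < v_3 < v_4 on the vertex set. Then K (dimension 1) consists of the simplices:

  0-simplices (5): [v_0], [v_1], [v_2], [v_3], [v_4]
  1-simplices (5): [v_0,v_2], [v_0,v_3], [v_1,v_3], [v_1,v_4], [v_2,v_4]

so the chain groups are C_0 ≅ Z^5, C_1 ≅ Z^5.

∂_1: C_1 → C_0 maps an edge to its endpoints' difference, ∂[p,q] = q − p. For instance
  ∂[v_1,v_4] = [v_4] − [v_1].
The 5×5 boundary matrix has rank 4 and Smith normal form diag(1,1,1,1).

Now H_k = ker ∂_k / im ∂_{k+1}, so:

  H_1: rank ker ∂_1 − rank ∂_2 = (5 − 4) − 0 = 1, and there is no ∂_2, so H_1 = Z.

(K is a triangulation of the circle S^1.)

H_1 = Z.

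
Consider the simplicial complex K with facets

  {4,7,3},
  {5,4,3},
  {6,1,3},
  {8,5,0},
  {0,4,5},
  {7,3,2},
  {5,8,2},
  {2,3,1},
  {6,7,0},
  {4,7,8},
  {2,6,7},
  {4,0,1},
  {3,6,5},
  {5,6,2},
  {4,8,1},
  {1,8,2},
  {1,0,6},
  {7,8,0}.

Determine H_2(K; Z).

H_2 = 0.

We work with the vertex ordering 0 < 1 < 2 < 3 < 4 < 5 < 6 < 7 < 8. The simplices of K, each written with vertices in increasing order, are:

  0-simplices (9): [0], [1], [2], [3], [4], [5], [6], [7], [8]
  1-simplices (27): (27 of them)
  2-simplices (18): [0,1,4], [0,1,6], [0,4,5], [0,5,8], [0,6,7], [0,7,8], [1,2,3], [1,2,8], [1,3,6], [1,4,8], [2,3,7], [2,5,6], [2,5,8], [2,6,7], [3,4,5], [3,4,7], [3,5,6], [4,7,8]

giving chain groups C_0 ≅ Z^9, C_1 ≅ Z^27, C_2 ≅ Z^18.

∂_1: C_1 → C_0 is given by ∂[p,q] = [q] − [p].
This gives a 9×27 integer matrix of rank 8; reducing to Smith normal form yields diagonal entries (1,1,1,1,1,1,1,1).

The boundary map ∂_2: C_2 → C_1 sends each 2-simplex [p,q,r] to [q,r] − [p,r] + [p,q]. For instance
  ∂[1,3,6] = [3,6] − [1,6] + [1,3],
  ∂[3,5,6] = [5,6] − [3,6] + [3,5].
As a 27×18 matrix over Z this has rank 18, with invariant factors (1,1,1,1,1,1,1,1,1,1,1,1,1,1,1,1,1,2).

Computing H_k = (kernel of ∂_k) / (image of ∂_{k+1}):

  H_2: rank ker ∂_2 − rank ∂_3 = (18 − 18) − 0 = 0, and there is no ∂_3, so H_2 ≅ 0.

(K is a triangulation of the Klein bottle.)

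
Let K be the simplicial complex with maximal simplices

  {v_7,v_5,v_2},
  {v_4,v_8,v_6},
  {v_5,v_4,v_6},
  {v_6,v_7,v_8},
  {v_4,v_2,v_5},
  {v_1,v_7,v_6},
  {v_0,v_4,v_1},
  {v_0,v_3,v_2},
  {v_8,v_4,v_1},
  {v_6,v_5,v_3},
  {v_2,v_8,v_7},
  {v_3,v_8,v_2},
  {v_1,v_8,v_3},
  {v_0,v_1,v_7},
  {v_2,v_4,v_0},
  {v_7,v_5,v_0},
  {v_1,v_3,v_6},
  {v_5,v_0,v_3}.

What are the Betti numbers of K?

Take the total order v_0 < v_1 < v_2 < v_3 < v_4 < v_5 < v_6 < v_7 < v_8 on the vertex set. Then K (dimension 2) consists of the simplices:

  0-simplices (9): [v_0], [v_1], [v_2], [v_3], [v_4], [v_5], [v_6], [v_7], [v_8]
  1-simplices (27): (27 of them)
  2-simplices (18): (18 of them)

so the chain groups are C_0 ≅ Z^9, C_1 ≅ Z^27, C_2 ≅ Z^18.

∂_1: C_1 → C_0 is given by ∂[p,q] = [q] − [p]. For instance
  ∂[v_0,v_5] = [v_5] − [v_0].
The resulting 9×27 matrix has rank 8, and its Smith normal form has invariant factors (1,1,1,1,1,1,1,1).

∂_2: C_2 → C_1 sends each 2-simplex [p,q,r] to [q,r] − [p,r] + [p,q]. For instance
  ∂[v_1,v_6,v_7] = [v_6,v_7] − [v_1,v_7] + [v_1,v_6],
  ∂[v_1,v_3,v_8] = [v_3,v_8] − [v_1,v_8] + [v_1,v_3].
The 27×18 boundary matrix has rank 18 and Smith normal form diag(1,1,1,1,1,1,1,1,1,1,1,1,1,1,1,1,1,2).

From H_k ≅ ker(∂_k) / im(∂_{k+1}) we obtain:

  H_0: rank C_0 − rank ∂_1 = 9 − 8 = 1, and the invariant factors of ∂_1 are all 1, so H_0 ≅ Z.
  H_1: rank ker ∂_1 − rank ∂_2 = (27 − 8) − 18 = 1, and ∂_2 has invariant factor 2 > 1, so H_1 ≅ Z ⊕ Z/2.
  H_2: rank ker ∂_2 − rank ∂_3 = (18 − 18) − 0 = 0, and there is no ∂_3, so H_2 ≅ 0.

(K is a triangulation of the Klein bottle.)

Hence the Betti numbers are b_0 = 1, b_1 = 1, b_2 = 0.

b_0 = 1, b_1 = 1, b_2 = 0.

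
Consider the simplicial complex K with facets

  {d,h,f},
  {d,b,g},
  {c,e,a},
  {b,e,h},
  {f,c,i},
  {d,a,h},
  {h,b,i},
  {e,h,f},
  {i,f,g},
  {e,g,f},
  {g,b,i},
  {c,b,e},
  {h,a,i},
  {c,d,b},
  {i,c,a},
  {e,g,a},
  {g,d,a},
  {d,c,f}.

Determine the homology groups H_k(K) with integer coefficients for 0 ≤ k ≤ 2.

Fix the vertex order a < b < c < d < e < f < g < h < i and write every simplex with vertices in increasing order. Then dim K = 2 and the simplices of K are:

  0-simplices (9): a, b, c, d, e, f, g, h, i
  1-simplices (27): ac, ad, ae, ag, ah, ai, bc, bd, be, bg, bh, bi, cd, ce, cf, ci, df, dg, dh, ef, eg, eh, fg, fh, fi, gi, hi
  2-simplices (18): ace, aci, adg, adh, aeg, ahi, bcd, bce, bdg, beh, bgi, bhi, cdf, cfi, dfh, efg, efh, fgi

giving chain groups C_0 ≅ Z^9, C_1 ≅ Z^27, C_2 ≅ Z^18.

∂_1: C_1 → C_0 is given by ∂[p,q] = [q] − [p]. For instance
  ∂ce = e − c.
This gives a 9×27 integer matrix of rank 8; reducing to Smith normal form yields diagonal entries (1,1,1,1,1,1,1,1).

∂_2: C_2 → C_1 maps a triangle to the signed sum of its edges. For instance
  ∂bgi = gi − bi + bg,
  ∂bdg = dg − bg + bd.
The 27×18 boundary matrix has rank 17 and Smith normal form diag(1,1,1,1,1,1,1,1,1,1,1,1,1,1,1,1,1).

Reading off H_k = ker ∂_k / im ∂_{k+1}:

  H_0: rank C_0 − rank ∂_1 = 9 − 8 = 1, and the invariant factors of ∂_1 are all 1, so H_0 ≅ Z.
  H_1: rank ker ∂_1 − rank ∂_2 = (27 − 8) − 17 = 2, and the invariant factors of ∂_2 are all 1, so H_1 ≅ Z^2.
  H_2: rank ker ∂_2 − rank ∂_3 = (18 − 17) − 0 = 1, and there is no ∂_3, so H_2 ≅ Z.

H_0 ≅ Z,  H_1 ≅ Z^2,  H_2 ≅ Z.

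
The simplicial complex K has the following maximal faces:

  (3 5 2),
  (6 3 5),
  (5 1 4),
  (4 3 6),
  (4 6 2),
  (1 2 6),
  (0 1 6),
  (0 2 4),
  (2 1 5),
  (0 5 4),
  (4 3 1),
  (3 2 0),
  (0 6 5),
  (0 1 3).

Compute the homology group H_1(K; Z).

H_1 ≅ Z^2.

Fix the vertex order 0 < 1 < 2 < 3 < 4 < 5 < 6 and write every simplex with vertices in increasing order. Then dim K = 2 and the simplices of K are:

  0-simplices (7): [0], [1], [2], [3], [4], [5], [6]
  1-simplices (21): [0,1], [0,2], [0,3], [0,4], [0,5], [0,6], [1,2], [1,3], [1,4], [1,5], [1,6], [2,3], [2,4], [2,5], [2,6], [3,4], [3,5], [3,6], [4,5], [4,6], [5,6]
  2-simplices (14): [0,1,3], [0,1,6], [0,2,3], [0,2,4], [0,4,5], [0,5,6], [1,2,5], [1,2,6], [1,3,4], [1,4,5], [2,3,5], [2,4,6], [3,4,6], [3,5,6]

Hence C_0 ≅ Z^7, C_1 ≅ Z^21, C_2 ≅ Z^14.

Boundary ∂_1: C_1 → C_0 is given by ∂[p,q] = [q] − [p]. For instance
  ∂[0,2] = [2] − [0].
The resulting 7×21 matrix has rank 6, and its Smith normal form has invariant factors (1,1,1,1,1,1).

The boundary map ∂_2: C_2 → C_1 sends each 2-simplex [p,q,r] to [q,r] − [p,r] + [p,q]. For instance
  ∂[3,4,6] = [4,6] − [3,6] + [3,4],
  ∂[1,2,6] = [2,6] − [1,6] + [1,2].
This gives a 21×14 integer matrix of rank 13; reducing to Smith normal form yields diagonal entries (1,1,1,1,1,1,1,1,1,1,1,1,1).

Computing H_k = (kernel of ∂_k) / (image of ∂_{k+1}):

  H_1: rank ker ∂_1 − rank ∂_2 = (21 − 6) − 13 = 2, and the invariant factors of ∂_2 are all 1, so H_1 ≅ Z^2.

(K is a triangulation of the torus T^2.)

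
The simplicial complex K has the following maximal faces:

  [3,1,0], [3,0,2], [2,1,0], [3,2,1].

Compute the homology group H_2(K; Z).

H_2 = Z.

K has 4 vertices, 6 edges, 4 triangles.
rank ∂_2 = 3, rank ∂_3 = 0 ⇒ b_2 = 4 − 3 − 0 = 1. So H_2 ≅ Z.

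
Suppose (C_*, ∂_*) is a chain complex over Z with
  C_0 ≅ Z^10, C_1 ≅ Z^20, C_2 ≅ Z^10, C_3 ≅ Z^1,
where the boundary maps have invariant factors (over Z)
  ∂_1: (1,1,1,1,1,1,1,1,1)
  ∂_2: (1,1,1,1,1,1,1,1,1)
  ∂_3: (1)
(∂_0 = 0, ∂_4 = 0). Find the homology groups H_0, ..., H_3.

H_0 = Z,  H_1 = Z^2,  H_2 = 0,  H_3 = 0.

H_0: b_0 = 10 − 0 − 9 = 1; torsion from ∂_1 factors > 1: none. So H_0 = Z.
H_1: b_1 = 20 − 9 − 9 = 2; torsion from ∂_2 factors > 1: none. So H_1 = Z^2.
H_2: b_2 = 10 − 9 − 1 = 0; torsion from ∂_3 factors > 1: none. So H_2 = 0.
H_3: b_3 = 1 − 1 − 0 = 0; torsion from ∂_4 factors > 1: none. So H_3 = 0.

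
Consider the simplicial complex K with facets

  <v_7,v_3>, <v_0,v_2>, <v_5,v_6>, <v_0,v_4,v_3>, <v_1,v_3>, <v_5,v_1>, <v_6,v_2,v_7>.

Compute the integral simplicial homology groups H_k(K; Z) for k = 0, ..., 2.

We work with the vertex ordering v_0 < v_1 < v_2 < v_3 < v_4 < v_5 < v_6 < v_7. The simplices of K, each written with vertices in increasing order, are:

  0-simplices (8): [v_0], [v_1], [v_2], [v_3], [v_4], [v_5], [v_6], [v_7]
  1-simplices (11): [v_0,v_2], [v_0,v_3], [v_0,v_4], [v_1,v_3], [v_1,v_5], [v_2,v_6], [v_2,v_7], [v_3,v_4], [v_3,v_7], [v_5,v_6], [v_6,v_7]
  2-simplices (2): [v_0,v_3,v_4], [v_2,v_6,v_7]

so the chain groups are C_0 ≅ Z^8, C_1 ≅ Z^11, C_2 ≅ Z^2.

∂_1: C_1 → C_0 is given by ∂[p,q] = [q] − [p].
As a 8×11 matrix over Z this has rank 7, with invariant factors (1,1,1,1,1,1,1).

Boundary ∂_2: C_2 → C_1 acts by ∂[p,q,r] = [q,r] − [p,r] + [p,q]. For instance
  ∂[v_2,v_6,v_7] = [v_6,v_7] − [v_2,v_7] + [v_2,v_6],
  ∂[v_0,v_3,v_4] = [v_3,v_4] − [v_0,v_4] + [v_0,v_3].
The resulting 11×2 matrix has rank 2, and its Smith normal form has invariant factors (1,1).

Reading off H_k = ker ∂_k / im ∂_{k+1}:

  H_0: rank C_0 − rank ∂_1 = 8 − 7 = 1, and the invariant factors of ∂_1 are all 1, so H_0 ≅ Z.
  H_1: rank ker ∂_1 − rank ∂_2 = (11 − 7) − 2 = 2, and the invariant factors of ∂_2 are all 1, so H_1 ≅ Z^2.
  H_2: rank ker ∂_2 − rank ∂_3 = (2 − 2) − 0 = 0, and there is no ∂_3, so H_2 ≅ 0.

H_0 = Z,  H_1 = Z^2,  H_2 = 0.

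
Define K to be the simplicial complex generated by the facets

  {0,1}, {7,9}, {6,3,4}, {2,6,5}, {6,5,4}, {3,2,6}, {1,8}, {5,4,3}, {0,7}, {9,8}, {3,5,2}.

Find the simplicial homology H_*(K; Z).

Order the vertices as 0 < 1 < 2 < 3 < 4 < 5 < 6 < 7 < 8 < 9. Listing each simplex with vertices in this order, K has dimension 2 with simplices:

  0-simplices (10): [0], [1], [2], [3], [4], [5], [6], [7], [8], [9]
  1-simplices (14): [0,1], [0,7], [1,8], [2,3], [2,5], [2,6], [3,4], [3,5], [3,6], [4,5], [4,6], [5,6], [7,9], [8,9]
  2-simplices (6): [2,3,5], [2,3,6], [2,5,6], [3,4,5], [3,4,6], [4,5,6]

so the chain groups are C_0 ≅ Z^10, C_1 ≅ Z^14, C_2 ≅ Z^6.

∂_1: C_1 → C_0 sends each edge [p,q] (with p < q) to q − p.
This gives a 10×14 integer matrix of rank 8; reducing to Smith normal form yields diagonal entries (1,1,1,1,1,1,1,1).

∂_2: C_2 → C_1 acts by ∂[p,q,r] = [q,r] − [p,r] + [p,q]. For instance
  ∂[3,4,6] = [4,6] − [3,6] + [3,4],
  ∂[2,3,6] = [3,6] − [2,6] + [2,3].
The resulting 14×6 matrix has rank 5, and its Smith normal form has invariant factors (1,1,1,1,1).

Now H_k = ker ∂_k / im ∂_{k+1}, so:

  H_0: rank C_0 − rank ∂_1 = 10 − 8 = 2, and the invariant factors of ∂_1 are all 1, so H_0 ≅ Z^2.
  H_1: rank ker ∂_1 − rank ∂_2 = (14 − 8) − 5 = 1, and the invariant factors of ∂_2 are all 1, so H_1 ≅ Z.
  H_2: rank ker ∂_2 − rank ∂_3 = (6 − 5) − 0 = 1, and there is no ∂_3, so H_2 ≅ Z.

As a check, the Euler characteristic is 10 − 14 + 6 = 2, which agrees with 2 − 1 + 1 = 2.

H_0 ≅ Z^2,  H_1 ≅ Z,  H_2 ≅ Z.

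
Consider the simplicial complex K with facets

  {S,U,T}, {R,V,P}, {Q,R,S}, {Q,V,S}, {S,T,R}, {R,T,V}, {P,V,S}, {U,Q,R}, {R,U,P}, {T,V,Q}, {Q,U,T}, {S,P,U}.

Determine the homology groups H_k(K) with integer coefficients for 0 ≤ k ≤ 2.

H_0 ≅ Z,  H_1 ≅ Z/2Z,  H_2 = 0.

Take the total order P < Q < R < S < T < U < V on the vertex set. Then K (dimension 2) consists of the simplices:

  0-simplices (7): P, Q, R, S, T, U, V
  1-simplices (18): PR, PS, PU, PV, QR, QS, QT, QU, QV, RS, RT, RU, RV, ST, SU, SV, TU, TV
  2-simplices (12): PRU, PRV, PSU, PSV, QRS, QRU, QSV, QTU, QTV, RST, RTV, STU

so the chain groups are C_0 ≅ Z^7, C_1 ≅ Z^18, C_2 ≅ Z^12.

∂_1: C_1 → C_0 sends each edge [p,q] (with p < q) to q − p.
This gives a 7×18 integer matrix of rank 6; reducing to Smith normal form yields diagonal entries (1,1,1,1,1,1).

∂_2: C_2 → C_1 sends each 2-simplex [p,q,r] to [q,r] − [p,r] + [p,q]. For instance
  ∂RST = ST − RT + RS,
  ∂STU = TU − SU + ST.
This gives a 18×12 integer matrix of rank 12; reducing to Smith normal form yields diagonal entries (1,1,1,1,1,1,1,1,1,1,1,2).

Now H_k = ker ∂_k / im ∂_{k+1}, so:

  H_0: rank C_0 − rank ∂_1 = 7 − 6 = 1, and the invariant factors of ∂_1 are all 1, so H_0 = Z.
  H_1: rank ker ∂_1 − rank ∂_2 = (18 − 6) − 12 = 0, and ∂_2 has invariant factor 2 > 1, so H_1 = Z/2Z.
  H_2: rank ker ∂_2 − rank ∂_3 = (12 − 12) − 0 = 0, and there is no ∂_3, so H_2 = 0.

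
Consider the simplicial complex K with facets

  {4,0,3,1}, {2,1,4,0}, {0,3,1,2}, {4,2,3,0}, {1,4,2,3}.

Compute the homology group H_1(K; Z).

Fix the vertex order 0 < 1 < 2 < 3 < 4 and write every simplex with vertices in increasing order. Then dim K = 3 and the simplices of K are:

  0-simplices (5): [0], [1], [2], [3], [4]
  1-simplices (10): [0,1], [0,2], [0,3], [0,4], [1,2], [1,3], [1,4], [2,3], [2,4], [3,4]
  2-simplices (10): [0,1,2], [0,1,3], [0,1,4], [0,2,3], [0,2,4], [0,3,4], [1,2,3], [1,2,4], [1,3,4], [2,3,4]
  3-simplices (5): [0,1,2,3], [0,1,2,4], [0,1,3,4], [0,2,3,4], [1,2,3,4]

Hence C_0 ≅ Z^5, C_1 ≅ Z^10, C_2 ≅ Z^10, C_3 ≅ Z^5.

Boundary ∂_1: C_1 → C_0 sends each edge [p,q] (with p < q) to q − p. For instance
  ∂[0,2] = [2] − [0].
This gives a 5×10 integer matrix of rank 4; reducing to Smith normal form yields diagonal entries (1,1,1,1).

∂_2: C_2 → C_1 maps a triangle to the signed sum of its edges. For instance
  ∂[1,2,4] = [2,4] − [1,4] + [1,2],
  ∂[0,2,3] = [2,3] − [0,3] + [0,2].
The 10×10 boundary matrix has rank 6 and Smith normal form diag(1,1,1,1,1,1).

∂_3: C_3 → C_2 sends each 3-simplex σ to the alternating sum Σ_i (−1)^i (σ with its i-th vertex removed). For instance
  ∂[0,1,2,3] = [1,2,3] − [0,2,3] + [0,1,3] − [0,1,2],
  ∂[0,2,3,4] = [2,3,4] − [0,3,4] + [0,2,4] − [0,2,3].
The resulting 10×5 matrix has rank 4, and its Smith normal form has invariant factors (1,1,1,1).

From H_k ≅ ker(∂_k) / im(∂_{k+1}) we obtain:

  H_1: rank ker ∂_1 − rank ∂_2 = (10 − 4) − 6 = 0, and the invariant factors of ∂_2 are all 1, so H_1 = 0.

H_1 = 0.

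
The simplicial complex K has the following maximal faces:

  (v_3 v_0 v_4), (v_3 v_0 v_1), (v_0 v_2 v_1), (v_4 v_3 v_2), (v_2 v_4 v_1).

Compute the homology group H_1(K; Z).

Take the total order v_0 < v_1 < v_2 < v_3 < v_4 on the vertex set. Then K (dimension 2) consists of the simplices:

  0-simplices (5): [v_0], [v_1], [v_2], [v_3], [v_4]
  1-simplices (10): [v_0,v_1], [v_0,v_2], [v_0,v_3], [v_0,v_4], [v_1,v_2], [v_1,v_3], [v_1,v_4], [v_2,v_3], [v_2,v_4], [v_3,v_4]
  2-simplices (5): [v_0,v_1,v_2], [v_0,v_1,v_3], [v_0,v_3,v_4], [v_1,v_2,v_4], [v_2,v_3,v_4]

so the chain groups are C_0 ≅ Z^5, C_1 ≅ Z^10, C_2 ≅ Z^5.

Boundary ∂_1: C_1 → C_0 is given by ∂[p,q] = [q] − [p]. For instance
  ∂[v_2,v_4] = [v_4] − [v_2].
The resulting 5×10 matrix has rank 4, and its Smith normal form has invariant factors (1,1,1,1).

∂_2: C_2 → C_1 maps a triangle to the signed sum of its edges. For instance
  ∂[v_0,v_1,v_3] = [v_1,v_3] − [v_0,v_3] + [v_0,v_1],
  ∂[v_0,v_3,v_4] = [v_3,v_4] − [v_0,v_4] + [v_0,v_3].
The 10×5 boundary matrix has rank 5 and Smith normal form diag(1,1,1,1,1).

From H_k ≅ ker(∂_k) / im(∂_{k+1}) we obtain:

  H_1: rank ker ∂_1 − rank ∂_2 = (10 − 4) − 5 = 1, and the invariant factors of ∂_2 are all 1, so H_1 ≅ Z.

H_1 = Z.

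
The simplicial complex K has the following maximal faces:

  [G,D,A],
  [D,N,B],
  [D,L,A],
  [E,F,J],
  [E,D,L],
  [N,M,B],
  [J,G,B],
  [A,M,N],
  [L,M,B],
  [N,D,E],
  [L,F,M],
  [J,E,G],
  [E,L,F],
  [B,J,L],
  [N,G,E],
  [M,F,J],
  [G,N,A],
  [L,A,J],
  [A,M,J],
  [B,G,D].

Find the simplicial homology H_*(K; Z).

We work with the vertex ordering A < B < D < E < F < G < J < L < M < N. The simplices of K, each written with vertices in increasing order, are:

  0-simplices (10): A, B, D, E, F, G, J, L, M, N
  1-simplices (30): AD, AG, AJ, AL, AM, AN, BD, BG, BJ, BL, BM, BN, DE, DG, DL, DN, EF, EG, EJ, EL, EN, FJ, FL, FM, GJ, GN, JL, JM, LM, MN
  2-simplices (20): ADG, ADL, AGN, AJL, AJM, AMN, BDG, BDN, BGJ, BJL, BLM, BMN, DEL, DEN, EFJ, EFL, EGJ, EGN, FJM, FLM

giving chain groups C_0 ≅ Z^10, C_1 ≅ Z^30, C_2 ≅ Z^20.

Boundary ∂_1: C_1 → C_0 is given by ∂[p,q] = [q] − [p]. For instance
  ∂BL = L − B.
The 10×30 boundary matrix has rank 9 and Smith normal form diag(1,1,1,1,1,1,1,1,1).

The boundary map ∂_2: C_2 → C_1 sends each 2-simplex [p,q,r] to [q,r] − [p,r] + [p,q]. For instance
  ∂FLM = LM − FM + FL,
  ∂ADG = DG − AG + AD.
The 30×20 boundary matrix has rank 20 and Smith normal form diag(1,1,1,1,1,1,1,1,1,1,1,1,1,1,1,1,1,1,1,2).

Reading off H_k = ker ∂_k / im ∂_{k+1}:

  H_0: rank C_0 − rank ∂_1 = 10 − 9 = 1, and the invariant factors of ∂_1 are all 1, so H_0 = Z.
  H_1: rank ker ∂_1 − rank ∂_2 = (30 − 9) − 20 = 1, and ∂_2 has invariant factor 2 > 1, so H_1 = Z ⊕ Z_2.
  H_2: rank ker ∂_2 − rank ∂_3 = (20 − 20) − 0 = 0, and there is no ∂_3, so H_2 = 0.

As a check, the Euler characteristic is 10 − 30 + 20 = 0, which agrees with 1 − 1 + 0 = 0.
(K is a triangulation of the Klein bottle.)

H_0 = Z,  H_1 = Z ⊕ Z_2,  H_2 = 0.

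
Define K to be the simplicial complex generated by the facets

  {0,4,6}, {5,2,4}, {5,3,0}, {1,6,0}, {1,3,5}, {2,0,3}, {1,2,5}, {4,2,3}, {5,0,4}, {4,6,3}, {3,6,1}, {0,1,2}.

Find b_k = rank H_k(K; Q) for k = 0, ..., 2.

b_0 = 1, b_1 = 0, b_2 = 0.

K has 7 vertices, 18 edges, 12 triangles.
rank ∂_0 = 0, rank ∂_1 = 6 ⇒ b_0 = 7 − 0 − 6 = 1; all invariant factors of ∂_1 are 1 so no torsion. So H_0 = Z.
rank ∂_1 = 6, rank ∂_2 = 12 ⇒ b_1 = 18 − 6 − 12 = 0; ∂_2 has invariant factor(s) [2] giving torsion. So H_1 = Z/2.
rank ∂_2 = 12, rank ∂_3 = 0 ⇒ b_2 = 12 − 12 − 0 = 0. So H_2 = 0.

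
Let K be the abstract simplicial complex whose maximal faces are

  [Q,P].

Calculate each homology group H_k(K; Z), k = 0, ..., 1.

H_0 ≅ Z,  H_1 = 0.

Take the total order P < Q on the vertex set. Then K (dimension 1) consists of the simplices:

  0-simplices (2): P, Q
  1-simplices (1): PQ

giving chain groups C_0 ≅ Z^2, C_1 ≅ Z^1.

Boundary ∂_1: C_1 → C_0 maps an edge to its endpoints' difference, ∂[p,q] = q − p.
This gives a 2×1 integer matrix of rank 1; reducing to Smith normal form yields diagonal entries (1).

Computing H_k = (kernel of ∂_k) / (image of ∂_{k+1}):

  H_0: rank C_0 − rank ∂_1 = 2 − 1 = 1, and the invariant factors of ∂_1 are all 1, so H_0 = Z.
  H_1: rank ker ∂_1 − rank ∂_2 = (1 − 1) − 0 = 0, and there is no ∂_2, so H_1 = 0.

(K is a triangulation of the 1-simplex.)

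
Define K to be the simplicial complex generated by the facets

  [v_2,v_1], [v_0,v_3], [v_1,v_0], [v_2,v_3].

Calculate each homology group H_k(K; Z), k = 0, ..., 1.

Take the total order v_0 < v_1 < v_2 < v_3 on the vertex set. Then K (dimension 1) consists of the simplices:

  0-simplices (4): [v_0], [v_1], [v_2], [v_3]
  1-simplices (4): [v_0,v_1], [v_0,v_3], [v_1,v_2], [v_2,v_3]

so the chain groups are C_0 ≅ Z^4, C_1 ≅ Z^4.

Boundary ∂_1: C_1 → C_0 sends each edge [p,q] (with p < q) to q − p. For instance
  ∂[v_0,v_3] = [v_3] − [v_0].
The 4×4 boundary matrix has rank 3 and Smith normal form diag(1,1,1).

Reading off H_k = ker ∂_k / im ∂_{k+1}:

  H_0: rank C_0 − rank ∂_1 = 4 − 3 = 1, and the invariant factors of ∂_1 are all 1, so H_0 ≅ Z.
  H_1: rank ker ∂_1 − rank ∂_2 = (4 − 3) − 0 = 1, and there is no ∂_2, so H_1 ≅ Z.

H_0 ≅ Z,  H_1 ≅ Z.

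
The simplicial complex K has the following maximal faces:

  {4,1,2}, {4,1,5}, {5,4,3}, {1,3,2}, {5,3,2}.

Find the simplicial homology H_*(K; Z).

Order the vertices as 1 < 2 < 3 < 4 < 5. Listing each simplex with vertices in this order, K has dimension 2 with simplices:

  0-simplices (5): [1], [2], [3], [4], [5]
  1-simplices (10): [1,2], [1,3], [1,4], [1,5], [2,3], [2,4], [2,5], [3,4], [3,5], [4,5]
  2-simplices (5): [1,2,3], [1,2,4], [1,4,5], [2,3,5], [3,4,5]

Hence C_0 ≅ Z^5, C_1 ≅ Z^10, C_2 ≅ Z^5.

Boundary ∂_1: C_1 → C_0 sends each edge [p,q] (with p < q) to q − p. For instance
  ∂[1,2] = [2] − [1].
As a 5×10 matrix over Z this has rank 4, with invariant factors (1,1,1,1).

∂_2: C_2 → C_1 maps a triangle to the signed sum of its edges. For instance
  ∂[1,2,3] = [2,3] − [1,3] + [1,2],
  ∂[1,2,4] = [2,4] − [1,4] + [1,2].
This gives a 10×5 integer matrix of rank 5; reducing to Smith normal form yields diagonal entries (1,1,1,1,1).

Computing H_k = (kernel of ∂_k) / (image of ∂_{k+1}):

  H_0: rank C_0 − rank ∂_1 = 5 − 4 = 1, and the invariant factors of ∂_1 are all 1, so H_0 ≅ Z.
  H_1: rank ker ∂_1 − rank ∂_2 = (10 − 4) − 5 = 1, and the invariant factors of ∂_2 are all 1, so H_1 ≅ Z.
  H_2: rank ker ∂_2 − rank ∂_3 = (5 − 5) − 0 = 0, and there is no ∂_3, so H_2 ≅ 0.

As a check, the Euler characteristic is 5 − 10 + 5 = 0, which agrees with 1 − 1 + 0 = 0.
(K is a triangulation of the Möbius band.)

H_0 = Z,  H_1 = Z,  H_2 = 0.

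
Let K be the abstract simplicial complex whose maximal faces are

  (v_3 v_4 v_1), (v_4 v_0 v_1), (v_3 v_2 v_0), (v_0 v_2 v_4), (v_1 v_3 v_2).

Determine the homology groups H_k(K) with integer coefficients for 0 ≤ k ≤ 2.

Fix the vertex order v_0 < v_1 < v_2 < v_3 < v_4 and write every simplex with vertices in increasing order. Then dim K = 2 and the simplices of K are:

  0-simplices (5): [v_0], [v_1], [v_2], [v_3], [v_4]
  1-simplices (10): [v_0,v_1], [v_0,v_2], [v_0,v_3], [v_0,v_4], [v_1,v_2], [v_1,v_3], [v_1,v_4], [v_2,v_3], [v_2,v_4], [v_3,v_4]
  2-simplices (5): [v_0,v_1,v_4], [v_0,v_2,v_3], [v_0,v_2,v_4], [v_1,v_2,v_3], [v_1,v_3,v_4]

giving chain groups C_0 ≅ Z^5, C_1 ≅ Z^10, C_2 ≅ Z^5.

∂_1: C_1 → C_0 maps an edge to its endpoints' difference, ∂[p,q] = q − p. For instance
  ∂[v_0,v_1] = [v_1] − [v_0].
This gives a 5×10 integer matrix of rank 4; reducing to Smith normal form yields diagonal entries (1,1,1,1).

Boundary ∂_2: C_2 → C_1 acts by ∂[p,q,r] = [q,r] − [p,r] + [p,q]. For instance
  ∂[v_1,v_2,v_3] = [v_2,v_3] − [v_1,v_3] + [v_1,v_2],
  ∂[v_0,v_2,v_4] = [v_2,v_4] − [v_0,v_4] + [v_0,v_2].
The 10×5 boundary matrix has rank 5 and Smith normal form diag(1,1,1,1,1).

Reading off H_k = ker ∂_k / im ∂_{k+1}:

  H_0: rank C_0 − rank ∂_1 = 5 − 4 = 1, and the invariant factors of ∂_1 are all 1, so H_0 = Z.
  H_1: rank ker ∂_1 − rank ∂_2 = (10 − 4) − 5 = 1, and the invariant factors of ∂_2 are all 1, so H_1 = Z.
  H_2: rank ker ∂_2 − rank ∂_3 = (5 − 5) − 0 = 0, and there is no ∂_3, so H_2 = 0.

(K is a triangulation of the Möbius band.)

H_0 = Z,  H_1 = Z,  H_2 = 0.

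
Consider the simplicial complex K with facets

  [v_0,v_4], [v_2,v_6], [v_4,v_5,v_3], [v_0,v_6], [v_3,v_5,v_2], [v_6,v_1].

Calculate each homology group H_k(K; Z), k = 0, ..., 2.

H_0 ≅ Z,  H_1 ≅ Z,  H_2 = 0.

Take the total order v_0 < v_1 < v_2 < v_3 < v_4 < v_5 < v_6 on the vertex set. Then K (dimension 2) consists of the simplices:

  0-simplices (7): [v_0], [v_1], [v_2], [v_3], [v_4], [v_5], [v_6]
  1-simplices (9): [v_0,v_4], [v_0,v_6], [v_1,v_6], [v_2,v_3], [v_2,v_5], [v_2,v_6], [v_3,v_4], [v_3,v_5], [v_4,v_5]
  2-simplices (2): [v_2,v_3,v_5], [v_3,v_4,v_5]

Hence C_0 ≅ Z^7, C_1 ≅ Z^9, C_2 ≅ Z^2.

Boundary ∂_1: C_1 → C_0 sends each edge [p,q] (with p < q) to q − p.
This gives a 7×9 integer matrix of rank 6; reducing to Smith normal form yields diagonal entries (1,1,1,1,1,1).

Boundary ∂_2: C_2 → C_1 acts by ∂[p,q,r] = [q,r] − [p,r] + [p,q]. For instance
  ∂[v_2,v_3,v_5] = [v_3,v_5] − [v_2,v_5] + [v_2,v_3],
  ∂[v_3,v_4,v_5] = [v_4,v_5] − [v_3,v_5] + [v_3,v_4].
The resulting 9×2 matrix has rank 2, and its Smith normal form has invariant factors (1,1).

Computing H_k = (kernel of ∂_k) / (image of ∂_{k+1}):

  H_0: rank C_0 − rank ∂_1 = 7 − 6 = 1, and the invariant factors of ∂_1 are all 1, so H_0 = Z.
  H_1: rank ker ∂_1 − rank ∂_2 = (9 − 6) − 2 = 1, and the invariant factors of ∂_2 are all 1, so H_1 = Z.
  H_2: rank ker ∂_2 − rank ∂_3 = (2 − 2) − 0 = 0, and there is no ∂_3, so H_2 = 0.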